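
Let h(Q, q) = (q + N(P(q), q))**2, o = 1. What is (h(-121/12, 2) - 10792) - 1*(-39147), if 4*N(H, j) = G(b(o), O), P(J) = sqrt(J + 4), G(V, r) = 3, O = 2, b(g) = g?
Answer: 453801/16 ≈ 28363.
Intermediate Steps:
P(J) = sqrt(4 + J)
N(H, j) = 3/4 (N(H, j) = (1/4)*3 = 3/4)
h(Q, q) = (3/4 + q)**2 (h(Q, q) = (q + 3/4)**2 = (3/4 + q)**2)
(h(-121/12, 2) - 10792) - 1*(-39147) = ((3 + 4*2)**2/16 - 10792) - 1*(-39147) = ((3 + 8)**2/16 - 10792) + 39147 = ((1/16)*11**2 - 10792) + 39147 = ((1/16)*121 - 10792) + 39147 = (121/16 - 10792) + 39147 = -172551/16 + 39147 = 453801/16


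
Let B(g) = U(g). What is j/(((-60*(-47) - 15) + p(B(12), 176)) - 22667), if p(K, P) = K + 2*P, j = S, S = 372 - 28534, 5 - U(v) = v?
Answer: 28162/19517 ≈ 1.4429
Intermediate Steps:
U(v) = 5 - v
B(g) = 5 - g
S = -28162
j = -28162
j/(((-60*(-47) - 15) + p(B(12), 176)) - 22667) = -28162/(((-60*(-47) - 15) + ((5 - 1*12) + 2*176)) - 22667) = -28162/(((2820 - 15) + ((5 - 12) + 352)) - 22667) = -28162/((2805 + (-7 + 352)) - 22667) = -28162/((2805 + 345) - 22667) = -28162/(3150 - 22667) = -28162/(-19517) = -28162*(-1/19517) = 28162/19517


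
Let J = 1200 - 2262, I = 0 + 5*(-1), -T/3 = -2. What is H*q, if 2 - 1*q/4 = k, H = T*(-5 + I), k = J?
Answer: -255360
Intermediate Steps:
T = 6 (T = -3*(-2) = 6)
I = -5 (I = 0 - 5 = -5)
J = -1062
k = -1062
H = -60 (H = 6*(-5 - 5) = 6*(-10) = -60)
q = 4256 (q = 8 - 4*(-1062) = 8 + 4248 = 4256)
H*q = -60*4256 = -255360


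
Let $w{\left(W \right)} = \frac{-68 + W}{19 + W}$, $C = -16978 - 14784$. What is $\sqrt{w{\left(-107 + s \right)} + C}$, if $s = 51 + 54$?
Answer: $\frac{2 i \sqrt{2295102}}{17} \approx 178.23 i$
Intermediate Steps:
$s = 105$
$C = -31762$ ($C = -16978 - 14784 = -31762$)
$w{\left(W \right)} = \frac{-68 + W}{19 + W}$
$\sqrt{w{\left(-107 + s \right)} + C} = \sqrt{\frac{-68 + \left(-107 + 105\right)}{19 + \left(-107 + 105\right)} - 31762} = \sqrt{\frac{-68 - 2}{19 - 2} - 31762} = \sqrt{\frac{1}{17} \left(-70\right) - 31762} = \sqrt{- \frac{70}{17} - 31762} = \sqrt{- \frac{540024}{17}} = \frac{2 i \sqrt{2295102}}{17}$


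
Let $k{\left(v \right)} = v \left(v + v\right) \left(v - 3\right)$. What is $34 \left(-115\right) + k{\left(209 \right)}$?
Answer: $17992662$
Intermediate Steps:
$k{\left(v \right)} = 2 v^{2} \left(-3 + v\right)$ ($k{\left(v \right)} = v 2 v \left(-3 + v\right) = 2 v^{2} \left(-3 + v\right)$)
$34 \left(-115\right) + k{\left(209 \right)} = 34 \left(-115\right) + 2 \cdot 209^{2} \left(-3 + 209\right) = -3910 + 2 \cdot 43681 \cdot 206 = -3910 + 17996572 = 17992662$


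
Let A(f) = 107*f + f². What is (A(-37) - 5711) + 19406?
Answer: 11105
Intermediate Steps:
A(f) = f² + 107*f
(A(-37) - 5711) + 19406 = (-37*(107 - 37) - 5711) + 19406 = (-37*70 - 5711) + 19406 = (-2590 - 5711) + 19406 = -8301 + 19406 = 11105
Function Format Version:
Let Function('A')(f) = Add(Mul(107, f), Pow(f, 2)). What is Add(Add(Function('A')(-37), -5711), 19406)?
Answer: 11105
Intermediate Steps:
Function('A')(f) = Add(Pow(f, 2), Mul(107, f))
Add(Add(Function('A')(-37), -5711), 19406) = Add(Add(Mul(-37, Add(107, -37)), -5711), 19406) = Add(Add(Mul(-37, 70), -5711), 19406) = Add(Add(-2590, -5711), 19406) = Add(-8301, 19406) = 11105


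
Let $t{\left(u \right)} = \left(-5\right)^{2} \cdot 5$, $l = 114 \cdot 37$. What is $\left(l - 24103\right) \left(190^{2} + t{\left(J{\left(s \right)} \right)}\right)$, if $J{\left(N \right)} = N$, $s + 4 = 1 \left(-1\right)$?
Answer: $-720334125$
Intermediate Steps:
$s = -5$ ($s = -4 + 1 \left(-1\right) = -4 - 1 = -5$)
$l = 4218$
$t{\left(u \right)} = 125$ ($t{\left(u \right)} = 25 \cdot 5 = 125$)
$\left(l - 24103\right) \left(190^{2} + t{\left(J{\left(s \right)} \right)}\right) = \left(4218 - 24103\right) \left(190^{2} + 125\right) = - 19885 \left(36100 + 125\right) = \left(-19885\right) 36225 = -720334125$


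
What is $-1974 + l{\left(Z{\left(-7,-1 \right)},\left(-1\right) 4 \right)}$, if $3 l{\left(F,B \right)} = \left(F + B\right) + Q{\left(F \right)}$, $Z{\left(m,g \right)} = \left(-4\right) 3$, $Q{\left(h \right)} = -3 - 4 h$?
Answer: $- \frac{5893}{3} \approx -1964.3$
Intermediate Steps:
$Z{\left(m,g \right)} = -12$
$l{\left(F,B \right)} = -1 - F + \frac{B}{3}$ ($l{\left(F,B \right)} = \frac{\left(F + B\right) - \left(3 + 4 F\right)}{3} = \frac{\left(B + F\right) - \left(3 + 4 F\right)}{3} = \frac{-3 + B - 3 F}{3} = -1 - F + \frac{B}{3}$)
$-1974 + l{\left(Z{\left(-7,-1 \right)},\left(-1\right) 4 \right)} = -1974 - \left(-11 - \left(- \frac{1}{3}\right) 4\right) = -1974 + \left(-1 + 12 + \frac{1}{3} \left(-4\right)\right) = -1974 - - \frac{29}{3} = -1974 + \frac{29}{3} = - \frac{5893}{3}$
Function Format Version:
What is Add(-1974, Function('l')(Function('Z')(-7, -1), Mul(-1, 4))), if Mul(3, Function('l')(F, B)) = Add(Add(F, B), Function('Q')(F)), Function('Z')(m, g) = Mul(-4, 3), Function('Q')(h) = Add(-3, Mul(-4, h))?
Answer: Rational(-5893, 3) ≈ -1964.3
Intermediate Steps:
Function('Z')(m, g) = -12
Function('l')(F, B) = Add(-1, Mul(-1, F), Mul(Rational(1, 3), B)) (Function('l')(F, B) = Mul(Rational(1, 3), Add(Add(F, B), Add(-3, Mul(-4, F)))) = Mul(Rational(1, 3), Add(Add(B, F), Add(-3, Mul(-4, F)))) = Mul(Rational(1, 3), Add(-3, B, Mul(-3, F))) = Add(-1, Mul(-1, F), Mul(Rational(1, 3), B)))
Add(-1974, Function('l')(Function('Z')(-7, -1), Mul(-1, 4))) = Add(-1974, Add(-1, Mul(-1, -12), Mul(Rational(1, 3), Mul(-1, 4)))) = Add(-1974, Add(-1, 12, Mul(Rational(1, 3), -4))) = Add(-1974, Add(-1, 12, Rational(-4, 3))) = Add(-1974, Rational(29, 3)) = Rational(-5893, 3)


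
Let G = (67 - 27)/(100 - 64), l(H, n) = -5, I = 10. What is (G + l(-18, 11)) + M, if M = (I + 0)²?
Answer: 865/9 ≈ 96.111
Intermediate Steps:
M = 100 (M = (10 + 0)² = 10² = 100)
G = 10/9 (G = 40/36 = 40*(1/36) = 10/9 ≈ 1.1111)
(G + l(-18, 11)) + M = (10/9 - 5) + 100 = -35/9 + 100 = 865/9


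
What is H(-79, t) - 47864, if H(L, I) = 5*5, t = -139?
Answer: -47839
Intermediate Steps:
H(L, I) = 25
H(-79, t) - 47864 = 25 - 47864 = -47839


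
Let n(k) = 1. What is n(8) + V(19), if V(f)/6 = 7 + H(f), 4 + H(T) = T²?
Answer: 2185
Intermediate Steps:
H(T) = -4 + T²
V(f) = 18 + 6*f² (V(f) = 6*(7 + (-4 + f²)) = 6*(3 + f²) = 18 + 6*f²)
n(8) + V(19) = 1 + (18 + 6*19²) = 1 + (18 + 6*361) = 1 + (18 + 2166) = 1 + 2184 = 2185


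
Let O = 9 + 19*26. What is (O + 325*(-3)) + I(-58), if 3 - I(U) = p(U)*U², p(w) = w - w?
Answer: -469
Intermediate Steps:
p(w) = 0
O = 503 (O = 9 + 494 = 503)
I(U) = 3 (I(U) = 3 - 0*U² = 3 - 1*0 = 3 + 0 = 3)
(O + 325*(-3)) + I(-58) = (503 + 325*(-3)) + 3 = (503 - 975) + 3 = -472 + 3 = -469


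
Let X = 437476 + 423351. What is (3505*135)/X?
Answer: 473175/860827 ≈ 0.54967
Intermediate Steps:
X = 860827
(3505*135)/X = (3505*135)/860827 = 473175*(1/860827) = 473175/860827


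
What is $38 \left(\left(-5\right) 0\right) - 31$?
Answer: $-31$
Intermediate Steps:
$38 \left(\left(-5\right) 0\right) - 31 = 38 \cdot 0 - 31 = 0 - 31 = -31$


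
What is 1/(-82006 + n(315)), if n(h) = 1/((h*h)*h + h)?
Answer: -31256190/2563195117139 ≈ -1.2194e-5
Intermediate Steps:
n(h) = 1/(h + h³) (n(h) = 1/(h²*h + h) = 1/(h³ + h) = 1/(h + h³))
1/(-82006 + n(315)) = 1/(-82006 + 1/(315 + 315³)) = 1/(-82006 + 1/(315 + 31255875)) = 1/(-82006 + 1/31256190) = 1/(-2563195117139/31256190) = -31256190/2563195117139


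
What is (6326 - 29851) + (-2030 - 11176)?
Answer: -36731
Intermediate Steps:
(6326 - 29851) + (-2030 - 11176) = -23525 - 13206 = -36731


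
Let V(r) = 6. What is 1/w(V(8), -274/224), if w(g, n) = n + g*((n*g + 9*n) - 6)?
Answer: -16/2357 ≈ -0.0067883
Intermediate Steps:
w(g, n) = n + g*(-6 + 9*n + g*n) (w(g, n) = n + g*((g*n + 9*n) - 6) = n + g*((9*n + g*n) - 6) = n + g*(-6 + 9*n + g*n))
1/w(V(8), -274/224) = 1/(-274/224 - 6*6 - 274/224*6**2 + 9*6*(-274/224)) = 1/(-274*1/224 - 36 - 274*1/224*36 + 9*6*(-274*1/224)) = 1/(-137/112 - 36 - 137/112*36 + 9*6*(-137/112)) = 1/(-137/112 - 36 - 1233/28 - 3699/56) = 1/(-2357/16) = -16/2357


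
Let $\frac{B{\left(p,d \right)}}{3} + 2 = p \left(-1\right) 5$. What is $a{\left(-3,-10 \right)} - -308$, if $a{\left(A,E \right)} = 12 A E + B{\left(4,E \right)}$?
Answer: $602$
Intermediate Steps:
$B{\left(p,d \right)} = -6 - 15 p$ ($B{\left(p,d \right)} = -6 + 3 p \left(-1\right) 5 = -6 + 3 - p 5 = -6 + 3 \left(- 5 p\right) = -6 - 15 p$)
$a{\left(A,E \right)} = -66 + 12 A E$ ($a{\left(A,E \right)} = 12 A E - 66 = -66 + 12 A E$)
$a{\left(-3,-10 \right)} - -308 = \left(-66 + 12 \left(-3\right) \left(-10\right)\right) - -308 = \left(-66 + 360\right) + 308 = 294 + 308 = 602$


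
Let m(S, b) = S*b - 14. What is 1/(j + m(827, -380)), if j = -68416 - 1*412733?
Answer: -1/795423 ≈ -1.2572e-6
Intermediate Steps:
m(S, b) = -14 + S*b
j = -481149 (j = -68416 - 412733 = -481149)
1/(j + m(827, -380)) = 1/(-481149 + (-14 + 827*(-380))) = 1/(-481149 + (-14 - 314260)) = 1/(-481149 - 314274) = 1/(-795423) = -1/795423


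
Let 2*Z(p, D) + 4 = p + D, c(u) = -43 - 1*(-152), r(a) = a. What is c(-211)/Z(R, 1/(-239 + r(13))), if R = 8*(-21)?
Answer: -49268/38873 ≈ -1.2674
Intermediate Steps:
c(u) = 109 (c(u) = -43 + 152 = 109)
R = -168
Z(p, D) = -2 + D/2 + p/2 (Z(p, D) = -2 + (p + D)/2 = -2 + (D + p)/2 = -2 + (D/2 + p/2) = -2 + D/2 + p/2)
c(-211)/Z(R, 1/(-239 + r(13))) = 109/(-2 + 1/(2*(-239 + 13)) + (½)*(-168)) = 109/(-2 + (½)/(-226) - 84) = 109/(-2 + (½)*(-1/226) - 84) = 109/(-2 - 1/452 - 84) = 109/(-38873/452) = 109*(-452/38873) = -49268/38873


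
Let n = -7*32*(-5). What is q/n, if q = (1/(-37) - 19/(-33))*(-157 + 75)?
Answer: -2747/68376 ≈ -0.040175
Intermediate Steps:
n = 1120 (n = -224*(-5) = 1120)
q = -54940/1221 (q = (1*(-1/37) - 19*(-1/33))*(-82) = (-1/37 + 19/33)*(-82) = (670/1221)*(-82) = -54940/1221 ≈ -44.996)
q/n = -54940/1221/1120 = -54940/1221*1/1120 = -2747/68376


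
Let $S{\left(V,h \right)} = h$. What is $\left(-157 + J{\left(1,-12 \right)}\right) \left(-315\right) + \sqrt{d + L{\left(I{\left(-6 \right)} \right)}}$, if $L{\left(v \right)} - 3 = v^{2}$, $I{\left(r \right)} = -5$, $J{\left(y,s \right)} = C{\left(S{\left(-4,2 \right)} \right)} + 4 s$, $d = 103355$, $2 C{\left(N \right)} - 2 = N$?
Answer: $63945 + 3 \sqrt{11487} \approx 64267.0$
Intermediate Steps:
$C{\left(N \right)} = 1 + \frac{N}{2}$
$J{\left(y,s \right)} = 2 + 4 s$ ($J{\left(y,s \right)} = \left(1 + \frac{1}{2} \cdot 2\right) + 4 s = \left(1 + 1\right) + 4 s = 2 + 4 s$)
$L{\left(v \right)} = 3 + v^{2}$
$\left(-157 + J{\left(1,-12 \right)}\right) \left(-315\right) + \sqrt{d + L{\left(I{\left(-6 \right)} \right)}} = \left(-157 + \left(2 + 4 \left(-12\right)\right)\right) \left(-315\right) + \sqrt{103355 + \left(3 + \left(-5\right)^{2}\right)} = \left(-157 + \left(2 - 48\right)\right) \left(-315\right) + \sqrt{103355 + \left(3 + 25\right)} = \left(-157 - 46\right) \left(-315\right) + \sqrt{103355 + 28} = \left(-203\right) \left(-315\right) + \sqrt{103383} = 63945 + 3 \sqrt{11487}$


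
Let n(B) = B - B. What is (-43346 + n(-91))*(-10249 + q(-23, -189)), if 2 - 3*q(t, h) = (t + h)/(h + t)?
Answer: 1332716116/3 ≈ 4.4424e+8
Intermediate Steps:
q(t, h) = ⅓ (q(t, h) = ⅔ - (t + h)/(3*(h + t)) = ⅔ - (h + t)/(3*(h + t)) = ⅔ - ⅓*1 = ⅔ - ⅓ = ⅓)
n(B) = 0
(-43346 + n(-91))*(-10249 + q(-23, -189)) = (-43346 + 0)*(-10249 + ⅓) = -43346*(-30746/3) = 1332716116/3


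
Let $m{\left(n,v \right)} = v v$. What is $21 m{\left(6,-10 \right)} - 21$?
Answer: $2079$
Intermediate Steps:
$m{\left(n,v \right)} = v^{2}$
$21 m{\left(6,-10 \right)} - 21 = 21 \left(-10\right)^{2} - 21 = 21 \cdot 100 - 21 = 2100 - 21 = 2079$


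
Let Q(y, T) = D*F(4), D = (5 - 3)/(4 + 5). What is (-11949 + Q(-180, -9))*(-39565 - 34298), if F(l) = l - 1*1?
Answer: 882539745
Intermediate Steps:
F(l) = -1 + l (F(l) = l - 1 = -1 + l)
D = 2/9 ≈ 0.22222
Q(y, T) = 2/3 (Q(y, T) = 2*(-1 + 4)/9 = (2/9)*3 = 2/3)
(-11949 + Q(-180, -9))*(-39565 - 34298) = (-11949 + 2/3)*(-39565 - 34298) = -35845/3*(-73863) = 882539745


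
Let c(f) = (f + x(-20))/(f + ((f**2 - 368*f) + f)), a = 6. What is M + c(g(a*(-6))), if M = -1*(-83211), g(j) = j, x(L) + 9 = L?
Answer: 1204229527/14472 ≈ 83211.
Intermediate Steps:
x(L) = -9 + L
M = 83211
c(f) = (-29 + f)/(f**2 - 366*f) (c(f) = (f + (-9 - 20))/(f + ((f**2 - 368*f) + f)) = (f - 29)/(f + (f**2 - 367*f)) = (-29 + f)/(f**2 - 366*f))
M + c(g(a*(-6))) = 83211 + (-29 + 6*(-6))/(((6*(-6)))*(-366 + 6*(-6))) = 83211 + (-29 - 36)/((-36)*(-366 - 36)) = 83211 - 1/36*(-65)/(-402) = 83211 - 1/36*(-1/402)*(-65) = 83211 - 65/14472 = 1204229527/14472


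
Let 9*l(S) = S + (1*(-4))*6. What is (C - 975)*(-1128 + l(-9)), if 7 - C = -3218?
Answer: -2546250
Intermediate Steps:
C = 3225 (C = 7 - 1*(-3218) = 7 + 3218 = 3225)
l(S) = -8/3 + S/9 (l(S) = (S + (1*(-4))*6)/9 = (S - 4*6)/9 = (S - 24)/9 = (-24 + S)/9 = -8/3 + S/9)
(C - 975)*(-1128 + l(-9)) = (3225 - 975)*(-1128 + (-8/3 + (1/9)*(-9))) = 2250*(-1128 + (-8/3 - 1)) = 2250*(-1128 - 11/3) = 2250*(-3395/3) = -2546250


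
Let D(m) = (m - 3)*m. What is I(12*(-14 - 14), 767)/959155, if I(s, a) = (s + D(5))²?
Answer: 106276/959155 ≈ 0.11080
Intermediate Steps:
D(m) = m*(-3 + m) (D(m) = (-3 + m)*m = m*(-3 + m))
I(s, a) = (10 + s)² (I(s, a) = (s + 5*(-3 + 5))² = (s + 5*2)² = (s + 10)² = (10 + s)²)
I(12*(-14 - 14), 767)/959155 = (10 + 12*(-14 - 14))²/959155 = (10 + 12*(-28))²*(1/959155) = (10 - 336)²*(1/959155) = (-326)²*(1/959155) = 106276*(1/959155) = 106276/959155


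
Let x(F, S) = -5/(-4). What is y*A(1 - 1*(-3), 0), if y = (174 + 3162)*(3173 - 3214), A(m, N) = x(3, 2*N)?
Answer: -170970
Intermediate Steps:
x(F, S) = 5/4 (x(F, S) = -5*(-¼) = 5/4)
A(m, N) = 5/4
y = -136776 (y = 3336*(-41) = -136776)
y*A(1 - 1*(-3), 0) = -136776*5/4 = -170970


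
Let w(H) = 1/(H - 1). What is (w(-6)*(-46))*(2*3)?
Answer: 276/7 ≈ 39.429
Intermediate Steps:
w(H) = 1/(-1 + H)
(w(-6)*(-46))*(2*3) = (-46/(-1 - 6))*(2*3) = (-46/(-7))*6 = -1/7*(-46)*6 = (46/7)*6 = 276/7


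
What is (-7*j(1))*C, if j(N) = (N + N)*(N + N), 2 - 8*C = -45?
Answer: -329/2 ≈ -164.50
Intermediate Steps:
C = 47/8 (C = 1/4 - 1/8*(-45) = 1/4 + 45/8 = 47/8 ≈ 5.8750)
j(N) = 4*N**2 (j(N) = (2*N)*(2*N) = 4*N**2)
(-7*j(1))*C = -28*1**2*(47/8) = -28*(47/8) = -7*4*(47/8) = -28*47/8 = -329/2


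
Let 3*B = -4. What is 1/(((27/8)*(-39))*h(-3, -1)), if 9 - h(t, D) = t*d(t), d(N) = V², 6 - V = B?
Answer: -8/179361 ≈ -4.4603e-5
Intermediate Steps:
B = -4/3 (B = (⅓)*(-4) = -4/3 ≈ -1.3333)
V = 22/3 (V = 6 - 1*(-4/3) = 6 + 4/3 = 22/3 ≈ 7.3333)
d(N) = 484/9 (d(N) = (22/3)² = 484/9)
h(t, D) = 9 - 484*t/9 (h(t, D) = 9 - t*484/9 = 9 - 484*t/9)
1/(((27/8)*(-39))*h(-3, -1)) = 1/(((27/8)*(-39))*(9 - 484/9*(-3))) = 1/(((27*(⅛))*(-39))*(9 + 484/3)) = 1/(((27/8)*(-39))*(511/3)) = 1/(-1053/8*511/3) = 1/(-179361/8) = -8/179361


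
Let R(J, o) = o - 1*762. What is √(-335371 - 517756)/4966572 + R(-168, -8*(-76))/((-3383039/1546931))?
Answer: 21657034/307549 + I*√853127/4966572 ≈ 70.418 + 0.00018597*I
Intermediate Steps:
R(J, o) = -762 + o (R(J, o) = o - 762 = -762 + o)
√(-335371 - 517756)/4966572 + R(-168, -8*(-76))/((-3383039/1546931)) = √(-335371 - 517756)/4966572 + (-762 - 8*(-76))/((-3383039/1546931)) = √(-853127)*(1/4966572) + (-762 + 608)/((-3383039*1/1546931)) = (I*√853127)*(1/4966572) - 154/(-3383039/1546931) = I*√853127/4966572 - 154*(-1546931/3383039) = I*√853127/4966572 + 21657034/307549 = 21657034/307549 + I*√853127/4966572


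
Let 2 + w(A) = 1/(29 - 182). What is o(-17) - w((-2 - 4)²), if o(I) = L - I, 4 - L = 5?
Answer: 2755/153 ≈ 18.007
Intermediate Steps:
L = -1 (L = 4 - 1*5 = 4 - 5 = -1)
o(I) = -1 - I
w(A) = -307/153 (w(A) = -2 + 1/(29 - 182) = -2 + 1/(-153) = -2 - 1/153 = -307/153)
o(-17) - w((-2 - 4)²) = (-1 - 1*(-17)) - 1*(-307/153) = (-1 + 17) + 307/153 = 16 + 307/153 = 2755/153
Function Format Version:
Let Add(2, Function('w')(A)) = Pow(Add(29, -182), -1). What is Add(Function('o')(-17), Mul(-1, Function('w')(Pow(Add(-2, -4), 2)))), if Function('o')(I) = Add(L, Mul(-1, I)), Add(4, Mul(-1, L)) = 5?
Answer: Rational(2755, 153) ≈ 18.007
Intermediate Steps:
L = -1 (L = Add(4, Mul(-1, 5)) = Add(4, -5) = -1)
Function('o')(I) = Add(-1, Mul(-1, I))
Function('w')(A) = Rational(-307, 153) (Function('w')(A) = Add(-2, Pow(Add(29, -182), -1)) = Add(-2, Pow(-153, -1)) = Add(-2, Rational(-1, 153)) = Rational(-307, 153))
Add(Function('o')(-17), Mul(-1, Function('w')(Pow(Add(-2, -4), 2)))) = Add(Add(-1, Mul(-1, -17)), Mul(-1, Rational(-307, 153))) = Add(Add(-1, 17), Rational(307, 153)) = Add(16, Rational(307, 153)) = Rational(2755, 153)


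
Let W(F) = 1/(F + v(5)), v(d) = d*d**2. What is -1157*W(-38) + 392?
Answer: 32947/87 ≈ 378.70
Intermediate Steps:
v(d) = d**3
W(F) = 1/(125 + F) (W(F) = 1/(F + 5**3) = 1/(F + 125) = 1/(125 + F))
-1157*W(-38) + 392 = -1157/(125 - 38) + 392 = -1157/87 + 392 = 32947/87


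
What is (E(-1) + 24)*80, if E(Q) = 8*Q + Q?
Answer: 1200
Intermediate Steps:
E(Q) = 9*Q
(E(-1) + 24)*80 = (9*(-1) + 24)*80 = (-9 + 24)*80 = 15*80 = 1200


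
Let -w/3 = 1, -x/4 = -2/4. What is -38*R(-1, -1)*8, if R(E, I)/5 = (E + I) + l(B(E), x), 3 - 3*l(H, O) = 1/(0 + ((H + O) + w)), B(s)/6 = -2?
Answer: 57760/39 ≈ 1481.0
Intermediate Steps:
B(s) = -12 (B(s) = 6*(-2) = -12)
x = 2 (x = -(-8)/4 = -4*(-1/2) = 2)
w = -3 (w = -3*1 = -3)
l(H, O) = 1 - 1/(3*(-3 + H + O)) (l(H, O) = 1 - 1/(3*(0 + ((H + O) - 3))) = 1 - 1/(3*(0 + (-3 + H + O))) = 1 - 1/(3*(-3 + H + O)))
R(E, I) = 200/39 + 5*E + 5*I (R(E, I) = 5*((E + I) + (-10/3 - 12 + 2)/(-3 - 12 + 2)) = 5*((E + I) - 40/3/(-13)) = 5*((E + I) - 1/13*(-40/3)) = 5*((E + I) + 40/39) = 5*(40/39 + E + I) = 200/39 + 5*E + 5*I)
-38*R(-1, -1)*8 = -38*(200/39 + 5*(-1) + 5*(-1))*8 = -38*(200/39 - 5 - 5)*8 = -38*(-190/39)*8 = (7220/39)*8 = 57760/39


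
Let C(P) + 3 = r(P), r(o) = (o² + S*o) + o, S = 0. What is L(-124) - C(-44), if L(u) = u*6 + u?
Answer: -2757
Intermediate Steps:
r(o) = o + o² (r(o) = (o² + 0*o) + o = (o² + 0) + o = o² + o = o + o²)
C(P) = -3 + P*(1 + P)
L(u) = 7*u (L(u) = 6*u + u = 7*u)
L(-124) - C(-44) = 7*(-124) - (-3 - 44*(1 - 44)) = -868 - (-3 - 44*(-43)) = -868 - (-3 + 1892) = -868 - 1*1889 = -868 - 1889 = -2757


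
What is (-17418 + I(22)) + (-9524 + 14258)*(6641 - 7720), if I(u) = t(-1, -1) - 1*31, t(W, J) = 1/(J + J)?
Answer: -10250871/2 ≈ -5.1254e+6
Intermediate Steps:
t(W, J) = 1/(2*J)
I(u) = -63/2 (I(u) = (½)/(-1) - 1*31 = (½)*(-1) - 31 = -½ - 31 = -63/2)
(-17418 + I(22)) + (-9524 + 14258)*(6641 - 7720) = (-17418 - 63/2) + (-9524 + 14258)*(6641 - 7720) = -34899/2 + 4734*(-1079) = -34899/2 - 5107986 = -10250871/2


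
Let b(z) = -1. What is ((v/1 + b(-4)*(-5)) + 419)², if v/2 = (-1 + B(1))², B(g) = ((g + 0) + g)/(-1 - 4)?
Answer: 114447204/625 ≈ 1.8312e+5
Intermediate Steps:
B(g) = -2*g/5 (B(g) = (g + g)/(-5) = (2*g)*(-⅕) = -2*g/5)
v = 98/25 (v = 2*(-1 - ⅖*1)² = 2*(-1 - ⅖)² = 2*(-7/5)² = 2*(49/25) = 98/25 ≈ 3.9200)
((v/1 + b(-4)*(-5)) + 419)² = (((98/25)/1 - 1*(-5)) + 419)² = (((98/25)*1 + 5) + 419)² = ((98/25 + 5) + 419)² = (223/25 + 419)² = (10698/25)² = 114447204/625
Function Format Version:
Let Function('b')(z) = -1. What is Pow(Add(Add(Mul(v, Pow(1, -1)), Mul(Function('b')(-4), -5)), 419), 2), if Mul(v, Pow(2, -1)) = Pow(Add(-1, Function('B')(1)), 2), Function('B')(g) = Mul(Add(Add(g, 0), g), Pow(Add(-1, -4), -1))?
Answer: Rational(114447204, 625) ≈ 1.8312e+5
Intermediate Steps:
Function('B')(g) = Mul(Rational(-2, 5), g) (Function('B')(g) = Mul(Add(g, g), Pow(-5, -1)) = Mul(Mul(2, g), Rational(-1, 5)) = Mul(Rational(-2, 5), g))
v = Rational(98, 25) (v = Mul(2, Pow(Add(-1, Mul(Rational(-2, 5), 1)), 2)) = Mul(2, Pow(Add(-1, Rational(-2, 5)), 2)) = Mul(2, Pow(Rational(-7, 5), 2)) = Mul(2, Rational(49, 25)) = Rational(98, 25) ≈ 3.9200)
Pow(Add(Add(Mul(v, Pow(1, -1)), Mul(Function('b')(-4), -5)), 419), 2) = Pow(Add(Add(Mul(Rational(98, 25), Pow(1, -1)), Mul(-1, -5)), 419), 2) = Pow(Add(Add(Mul(Rational(98, 25), 1), 5), 419), 2) = Pow(Add(Add(Rational(98, 25), 5), 419), 2) = Pow(Add(Rational(223, 25), 419), 2) = Pow(Rational(10698, 25), 2) = Rational(114447204, 625)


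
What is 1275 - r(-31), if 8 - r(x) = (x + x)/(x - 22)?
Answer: 67213/53 ≈ 1268.2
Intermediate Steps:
r(x) = 8 - 2*x/(-22 + x) (r(x) = 8 - (x + x)/(x - 22) = 8 - 2*x/(-22 + x))
1275 - r(-31) = 1275 - 2*(-88 + 3*(-31))/(-22 - 31) = 1275 - 2*(-88 - 93)/(-53) = 1275 - 2*(-1)*(-181)/53 = 1275 - 1*362/53 = 1275 - 362/53 = 67213/53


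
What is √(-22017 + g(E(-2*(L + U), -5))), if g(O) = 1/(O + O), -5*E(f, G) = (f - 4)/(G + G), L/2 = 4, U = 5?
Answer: I*√792642/6 ≈ 148.38*I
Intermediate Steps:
L = 8 (L = 2*4 = 8)
E(f, G) = -(-4 + f)/(10*G) (E(f, G) = -(f - 4)/(5*(G + G)) = -(-4 + f)/(5*(2*G)) = -(-4 + f)*1/(2*G)/5 = -(-4 + f)/(10*G))
g(O) = 1/(2*O)
√(-22017 + g(E(-2*(L + U), -5))) = √(-22017 + 1/(2*(((⅒)*(4 - (-2)*(8 + 5))/(-5))))) = √(-22017 + 1/(2*(((⅒)*(-⅕)*(4 - (-2)*13))))) = √(-22017 + 1/(2*(((⅒)*(-⅕)*(4 - 1*(-26)))))) = √(-22017 + 1/(2*(((⅒)*(-⅕)*(4 + 26))))) = √(-22017 + 1/(2*(((⅒)*(-⅕)*30)))) = √(-22017 + 1/(2*(-⅗))) = √(-22017 + (½)*(-5/3)) = √(-22017 - ⅚) = √(-132107/6) = I*√792642/6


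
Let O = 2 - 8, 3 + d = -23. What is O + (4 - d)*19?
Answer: 564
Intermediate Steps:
d = -26 (d = -3 - 23 = -26)
O = -6
O + (4 - d)*19 = -6 + (4 - 1*(-26))*19 = -6 + (4 + 26)*19 = -6 + 30*19 = -6 + 570 = 564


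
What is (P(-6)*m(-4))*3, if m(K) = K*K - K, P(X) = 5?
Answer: 300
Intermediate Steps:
m(K) = K² - K
(P(-6)*m(-4))*3 = (5*(-4*(-1 - 4)))*3 = (5*(-4*(-5)))*3 = (5*20)*3 = 100*3 = 300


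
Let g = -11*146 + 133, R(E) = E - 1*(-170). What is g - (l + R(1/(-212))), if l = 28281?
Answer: -6343887/212 ≈ -29924.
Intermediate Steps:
R(E) = 170 + E (R(E) = E + 170 = 170 + E)
g = -1473 (g = -1606 + 133 = -1473)
g - (l + R(1/(-212))) = -1473 - (28281 + (170 + 1/(-212))) = -1473 - (28281 + (170 - 1/212)) = -1473 - (28281 + 36039/212) = -1473 - 1*6031611/212 = -1473 - 6031611/212 = -6343887/212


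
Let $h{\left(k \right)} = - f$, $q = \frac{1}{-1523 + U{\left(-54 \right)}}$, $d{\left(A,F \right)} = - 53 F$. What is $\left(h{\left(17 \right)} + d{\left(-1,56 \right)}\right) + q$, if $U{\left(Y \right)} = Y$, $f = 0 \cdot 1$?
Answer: $- \frac{4680537}{1577} \approx -2968.0$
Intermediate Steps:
$f = 0$
$q = - \frac{1}{1577}$ ($q = \frac{1}{-1523 - 54} = \frac{1}{-1577} = - \frac{1}{1577} \approx -0.00063412$)
$h{\left(k \right)} = 0$ ($h{\left(k \right)} = \left(-1\right) 0 = 0$)
$\left(h{\left(17 \right)} + d{\left(-1,56 \right)}\right) + q = \left(0 - 2968\right) - \frac{1}{1577} = -2968 - \frac{1}{1577} = - \frac{4680537}{1577}$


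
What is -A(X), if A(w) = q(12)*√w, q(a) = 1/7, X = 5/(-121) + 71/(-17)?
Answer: -6*I*√4097/1309 ≈ -0.29339*I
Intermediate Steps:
X = -8676/2057 (X = 5*(-1/121) + 71*(-1/17) = -5/121 - 71/17 = -8676/2057 ≈ -4.2178)
q(a) = ⅐
A(w) = √w/7
-A(X) = -√(-8676/2057)/7 = -6*I*√4097/187/7 = -6*I*√4097/1309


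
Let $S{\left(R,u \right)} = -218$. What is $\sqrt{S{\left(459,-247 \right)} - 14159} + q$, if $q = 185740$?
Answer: $185740 + i \sqrt{14377} \approx 1.8574 \cdot 10^{5} + 119.9 i$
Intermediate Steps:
$\sqrt{S{\left(459,-247 \right)} - 14159} + q = \sqrt{-218 - 14159} + 185740 = \sqrt{-14377} + 185740 = i \sqrt{14377} + 185740 = 185740 + i \sqrt{14377}$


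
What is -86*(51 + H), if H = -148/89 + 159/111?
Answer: -14377824/3293 ≈ -4366.2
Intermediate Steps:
H = -759/3293 (H = -148*1/89 + 159*(1/111) = -148/89 + 53/37 = -759/3293 ≈ -0.23049)
-86*(51 + H) = -86*(51 - 759/3293) = -86*167184/3293 = -14377824/3293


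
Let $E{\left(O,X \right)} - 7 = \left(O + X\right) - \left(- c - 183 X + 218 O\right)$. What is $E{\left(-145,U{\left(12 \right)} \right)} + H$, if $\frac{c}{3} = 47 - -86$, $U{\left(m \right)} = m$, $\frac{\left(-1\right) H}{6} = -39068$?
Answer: $268487$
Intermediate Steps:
$H = 234408$ ($H = \left(-6\right) \left(-39068\right) = 234408$)
$c = 399$ ($c = 3 \left(47 - -86\right) = 3 \left(47 + 86\right) = 3 \cdot 133 = 399$)
$E{\left(O,X \right)} = 406 - 217 O + 184 X$ ($E{\left(O,X \right)} = 7 - \left(-399 - 184 X + 217 O\right) = 7 + \left(\left(O + X\right) + \left(399 - 218 O + 183 X\right)\right) = 7 + \left(399 - 217 O + 184 X\right) = 406 - 217 O + 184 X$)
$E{\left(-145,U{\left(12 \right)} \right)} + H = \left(406 - -31465 + 184 \cdot 12\right) + 234408 = \left(406 + 31465 + 2208\right) + 234408 = 34079 + 234408 = 268487$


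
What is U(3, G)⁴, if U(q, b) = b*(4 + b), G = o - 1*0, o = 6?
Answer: 12960000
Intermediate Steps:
G = 6 (G = 6 - 1*0 = 6 + 0 = 6)
U(3, G)⁴ = (6*(4 + 6))⁴ = (6*10)⁴ = 60⁴ = 12960000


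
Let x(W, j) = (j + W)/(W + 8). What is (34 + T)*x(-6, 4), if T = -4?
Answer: -30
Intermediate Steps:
x(W, j) = (W + j)/(8 + W)
(34 + T)*x(-6, 4) = (34 - 4)*((-6 + 4)/(8 - 6)) = 30*(-2/2) = 30*((½)*(-2)) = 30*(-1) = -30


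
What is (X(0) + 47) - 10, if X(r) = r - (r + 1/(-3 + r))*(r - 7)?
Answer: 104/3 ≈ 34.667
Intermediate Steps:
X(r) = r - (-7 + r)*(r + 1/(-3 + r)) (X(r) = r - (r + 1/(-3 + r))*(-7 + r) = r - (-7 + r)*(r + 1/(-3 + r)))
(X(0) + 47) - 10 = ((7 - 1*0³ - 25*0 + 11*0²)/(-3 + 0) + 47) - 10 = ((7 - 1*0 + 0 + 11*0)/(-3) + 47) - 10 = (-(7 + 0 + 0 + 0)/3 + 47) - 10 = (-⅓*7 + 47) - 10 = (-7/3 + 47) - 10 = 134/3 - 10 = 104/3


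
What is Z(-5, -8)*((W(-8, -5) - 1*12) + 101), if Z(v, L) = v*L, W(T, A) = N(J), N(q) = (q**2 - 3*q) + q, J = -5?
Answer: 4960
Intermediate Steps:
N(q) = q**2 - 2*q
W(T, A) = 35 (W(T, A) = -5*(-2 - 5) = -5*(-7) = 35)
Z(v, L) = L*v
Z(-5, -8)*((W(-8, -5) - 1*12) + 101) = (-8*(-5))*((35 - 1*12) + 101) = 40*((35 - 12) + 101) = 40*(23 + 101) = 40*124 = 4960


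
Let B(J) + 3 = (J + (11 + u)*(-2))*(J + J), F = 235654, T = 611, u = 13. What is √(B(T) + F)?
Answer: √923637 ≈ 961.06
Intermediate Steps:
B(J) = -3 + 2*J*(-48 + J) (B(J) = -3 + (J + (11 + 13)*(-2))*(J + J) = -3 + (J + 24*(-2))*(2*J) = -3 + (J - 48)*(2*J) = -3 + (-48 + J)*(2*J) = -3 + 2*J*(-48 + J))
√(B(T) + F) = √((-3 - 96*611 + 2*611²) + 235654) = √((-3 - 58656 + 2*373321) + 235654) = √((-3 - 58656 + 746642) + 235654) = √(687983 + 235654) = √923637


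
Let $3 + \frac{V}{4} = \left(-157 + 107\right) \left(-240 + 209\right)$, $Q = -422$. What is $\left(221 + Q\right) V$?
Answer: $-1243788$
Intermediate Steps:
$V = 6188$ ($V = -12 + 4 \left(-157 + 107\right) \left(-240 + 209\right) = -12 + 4 \left(\left(-50\right) \left(-31\right)\right) = -12 + 4 \cdot 1550 = -12 + 6200 = 6188$)
$\left(221 + Q\right) V = \left(221 - 422\right) 6188 = \left(-201\right) 6188 = -1243788$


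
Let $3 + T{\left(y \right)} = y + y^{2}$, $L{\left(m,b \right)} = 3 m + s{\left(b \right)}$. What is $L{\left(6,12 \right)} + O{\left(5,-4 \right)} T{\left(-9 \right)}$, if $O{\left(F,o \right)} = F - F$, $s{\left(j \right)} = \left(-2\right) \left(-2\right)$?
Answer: $22$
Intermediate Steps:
$s{\left(j \right)} = 4$
$O{\left(F,o \right)} = 0$
$L{\left(m,b \right)} = 4 + 3 m$ ($L{\left(m,b \right)} = 3 m + 4 = 4 + 3 m$)
$T{\left(y \right)} = -3 + y + y^{2}$ ($T{\left(y \right)} = -3 + \left(y + y^{2}\right) = -3 + y + y^{2}$)
$L{\left(6,12 \right)} + O{\left(5,-4 \right)} T{\left(-9 \right)} = \left(4 + 3 \cdot 6\right) + 0 \left(-3 - 9 + \left(-9\right)^{2}\right) = \left(4 + 18\right) + 0 \left(-3 - 9 + 81\right) = 22 + 0 \cdot 69 = 22 + 0 = 22$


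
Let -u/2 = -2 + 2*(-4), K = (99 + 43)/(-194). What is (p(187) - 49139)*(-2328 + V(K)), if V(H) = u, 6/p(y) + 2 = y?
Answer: 20981356372/185 ≈ 1.1341e+8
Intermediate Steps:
K = -71/97 (K = 142*(-1/194) = -71/97 ≈ -0.73196)
u = 20 (u = -2*(-2 + 2*(-4)) = -2*(-2 - 8) = -2*(-10) = 20)
p(y) = 6/(-2 + y)
V(H) = 20
(p(187) - 49139)*(-2328 + V(K)) = (6/(-2 + 187) - 49139)*(-2328 + 20) = (6/185 - 49139)*(-2308) = -9090709/185*(-2308) = 20981356372/185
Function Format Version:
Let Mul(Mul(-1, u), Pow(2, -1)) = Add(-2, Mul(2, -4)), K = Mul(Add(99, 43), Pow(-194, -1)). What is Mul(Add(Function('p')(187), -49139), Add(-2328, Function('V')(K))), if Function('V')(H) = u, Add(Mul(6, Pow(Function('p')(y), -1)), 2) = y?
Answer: Rational(20981356372, 185) ≈ 1.1341e+8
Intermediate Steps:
K = Rational(-71, 97) (K = Mul(142, Rational(-1, 194)) = Rational(-71, 97) ≈ -0.73196)
u = 20 (u = Mul(-2, Add(-2, Mul(2, -4))) = Mul(-2, Add(-2, -8)) = Mul(-2, -10) = 20)
Function('p')(y) = Mul(6, Pow(Add(-2, y), -1))
Function('V')(H) = 20
Mul(Add(Function('p')(187), -49139), Add(-2328, Function('V')(K))) = Mul(Add(Mul(6, Pow(Add(-2, 187), -1)), -49139), Add(-2328, 20)) = Mul(Add(Mul(6, Pow(185, -1)), -49139), -2308) = Mul(Add(Mul(6, Rational(1, 185)), -49139), -2308) = Mul(Add(Rational(6, 185), -49139), -2308) = Mul(Rational(-9090709, 185), -2308) = Rational(20981356372, 185)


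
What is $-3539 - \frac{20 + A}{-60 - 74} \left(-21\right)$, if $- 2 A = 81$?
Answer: $- \frac{947591}{268} \approx -3535.8$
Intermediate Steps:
$A = - \frac{81}{2}$ ($A = \left(- \frac{1}{2}\right) 81 = - \frac{81}{2} \approx -40.5$)
$-3539 - \frac{20 + A}{-60 - 74} \left(-21\right) = -3539 - \frac{20 - \frac{81}{2}}{-60 - 74} \left(-21\right) = -3539 - - \frac{41}{2 \left(-134\right)} \left(-21\right) = -3539 - \left(- \frac{41}{2}\right) \left(- \frac{1}{134}\right) \left(-21\right) = -3539 - \frac{41}{268} \left(-21\right) = -3539 - - \frac{861}{268} = -3539 + \frac{861}{268} = - \frac{947591}{268}$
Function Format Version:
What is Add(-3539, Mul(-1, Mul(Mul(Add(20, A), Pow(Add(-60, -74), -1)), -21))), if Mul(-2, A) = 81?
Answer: Rational(-947591, 268) ≈ -3535.8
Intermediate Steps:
A = Rational(-81, 2) (A = Mul(Rational(-1, 2), 81) = Rational(-81, 2) ≈ -40.500)
Add(-3539, Mul(-1, Mul(Mul(Add(20, A), Pow(Add(-60, -74), -1)), -21))) = Add(-3539, Mul(-1, Mul(Mul(Add(20, Rational(-81, 2)), Pow(Add(-60, -74), -1)), -21))) = Add(-3539, Mul(-1, Mul(Mul(Rational(-41, 2), Pow(-134, -1)), -21))) = Add(-3539, Mul(-1, Mul(Mul(Rational(-41, 2), Rational(-1, 134)), -21))) = Add(-3539, Mul(-1, Mul(Rational(41, 268), -21))) = Add(-3539, Mul(-1, Rational(-861, 268))) = Add(-3539, Rational(861, 268)) = Rational(-947591, 268)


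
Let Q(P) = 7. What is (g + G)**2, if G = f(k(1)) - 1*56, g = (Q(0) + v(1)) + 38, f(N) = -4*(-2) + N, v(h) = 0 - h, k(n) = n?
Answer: 9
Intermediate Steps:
v(h) = -h
f(N) = 8 + N
g = 44 (g = (7 - 1*1) + 38 = (7 - 1) + 38 = 6 + 38 = 44)
G = -47 (G = (8 + 1) - 1*56 = 9 - 56 = -47)
(g + G)**2 = (44 - 47)**2 = (-3)**2 = 9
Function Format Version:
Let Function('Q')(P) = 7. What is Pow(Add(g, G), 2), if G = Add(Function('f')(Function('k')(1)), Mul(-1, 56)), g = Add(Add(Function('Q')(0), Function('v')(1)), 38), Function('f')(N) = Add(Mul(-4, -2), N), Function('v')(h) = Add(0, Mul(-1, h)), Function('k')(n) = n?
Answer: 9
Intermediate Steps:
Function('v')(h) = Mul(-1, h)
Function('f')(N) = Add(8, N)
g = 44 (g = Add(Add(7, Mul(-1, 1)), 38) = Add(Add(7, -1), 38) = Add(6, 38) = 44)
G = -47 (G = Add(Add(8, 1), Mul(-1, 56)) = Add(9, -56) = -47)
Pow(Add(g, G), 2) = Pow(Add(44, -47), 2) = Pow(-3, 2) = 9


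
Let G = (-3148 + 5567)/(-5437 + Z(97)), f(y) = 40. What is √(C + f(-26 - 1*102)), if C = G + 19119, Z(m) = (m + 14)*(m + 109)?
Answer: √5819972376270/17429 ≈ 138.42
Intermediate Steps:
Z(m) = (14 + m)*(109 + m)
G = 2419/17429 (G = (-3148 + 5567)/(-5437 + (1526 + 97² + 123*97)) = 2419/(-5437 + (1526 + 9409 + 11931)) = 2419/(-5437 + 22866) = 2419/17429 ≈ 0.13879)
C = 333227470/17429 (C = 2419/17429 + 19119 = 333227470/17429 ≈ 19119.)
√(C + f(-26 - 1*102)) = √(333227470/17429 + 40) = √(333924630/17429) = √5819972376270/17429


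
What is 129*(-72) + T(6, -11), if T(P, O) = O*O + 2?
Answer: -9165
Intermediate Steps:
T(P, O) = 2 + O² (T(P, O) = O² + 2 = 2 + O²)
129*(-72) + T(6, -11) = 129*(-72) + (2 + (-11)²) = -9288 + (2 + 121) = -9288 + 123 = -9165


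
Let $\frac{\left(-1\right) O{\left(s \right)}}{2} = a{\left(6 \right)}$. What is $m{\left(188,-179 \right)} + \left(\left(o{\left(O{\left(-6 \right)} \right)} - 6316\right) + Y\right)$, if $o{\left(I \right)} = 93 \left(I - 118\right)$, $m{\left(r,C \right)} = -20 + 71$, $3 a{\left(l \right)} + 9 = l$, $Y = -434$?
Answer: $-17487$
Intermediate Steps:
$a{\left(l \right)} = -3 + \frac{l}{3}$
$m{\left(r,C \right)} = 51$
$O{\left(s \right)} = 2$ ($O{\left(s \right)} = - 2 \left(-3 + \frac{1}{3} \cdot 6\right) = - 2 \left(-3 + 2\right) = \left(-2\right) \left(-1\right) = 2$)
$o{\left(I \right)} = -10974 + 93 I$ ($o{\left(I \right)} = 93 \left(-118 + I\right) = -10974 + 93 I$)
$m{\left(188,-179 \right)} + \left(\left(o{\left(O{\left(-6 \right)} \right)} - 6316\right) + Y\right) = 51 + \left(\left(\left(-10974 + 93 \cdot 2\right) - 6316\right) - 434\right) = 51 + \left(\left(\left(-10974 + 186\right) - 6316\right) - 434\right) = 51 - 17538 = -17487$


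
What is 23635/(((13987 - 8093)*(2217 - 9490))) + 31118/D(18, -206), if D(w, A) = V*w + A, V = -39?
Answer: -166744836987/4865411537 ≈ -34.271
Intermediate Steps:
D(w, A) = A - 39*w (D(w, A) = -39*w + A = A - 39*w)
23635/(((13987 - 8093)*(2217 - 9490))) + 31118/D(18, -206) = 23635/(((13987 - 8093)*(2217 - 9490))) + 31118/(-206 - 39*18) = 23635/((5894*(-7273))) + 31118/(-206 - 702) = 23635/(-42867062) + 31118/(-908) = 23635*(-1/42867062) + 31118*(-1/908) = -23635/42867062 - 15559/454 = -166744836987/4865411537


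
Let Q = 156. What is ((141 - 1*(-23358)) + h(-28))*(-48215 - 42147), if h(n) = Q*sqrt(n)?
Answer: -2123416638 - 28192944*I*sqrt(7) ≈ -2.1234e+9 - 7.4591e+7*I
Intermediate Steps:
h(n) = 156*sqrt(n)
((141 - 1*(-23358)) + h(-28))*(-48215 - 42147) = ((141 - 1*(-23358)) + 156*sqrt(-28))*(-48215 - 42147) = ((141 + 23358) + 156*(2*I*sqrt(7)))*(-90362) = (23499 + 312*I*sqrt(7))*(-90362) = -2123416638 - 28192944*I*sqrt(7)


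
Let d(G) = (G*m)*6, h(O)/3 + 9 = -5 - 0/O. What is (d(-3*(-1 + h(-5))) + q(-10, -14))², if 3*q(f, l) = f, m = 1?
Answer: 5345344/9 ≈ 5.9393e+5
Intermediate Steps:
q(f, l) = f/3
h(O) = -42 (h(O) = -27 + 3*(-5 - 0/O) = -27 + 3*(-5 - 1*0) = -27 + 3*(-5 + 0) = -27 + 3*(-5) = -27 - 15 = -42)
d(G) = 6*G (d(G) = (G*1)*6 = G*6 = 6*G)
(d(-3*(-1 + h(-5))) + q(-10, -14))² = (6*(-3*(-1 - 42)) + (⅓)*(-10))² = (6*(-3*(-43)) - 10/3)² = (6*129 - 10/3)² = (774 - 10/3)² = (2312/3)² = 5345344/9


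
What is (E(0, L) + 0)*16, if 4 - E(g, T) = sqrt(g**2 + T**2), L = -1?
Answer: 48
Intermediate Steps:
E(g, T) = 4 - sqrt(T**2 + g**2) (E(g, T) = 4 - sqrt(g**2 + T**2) = 4 - sqrt(T**2 + g**2))
(E(0, L) + 0)*16 = ((4 - sqrt((-1)**2 + 0**2)) + 0)*16 = ((4 - sqrt(1 + 0)) + 0)*16 = ((4 - sqrt(1)) + 0)*16 = ((4 - 1*1) + 0)*16 = ((4 - 1) + 0)*16 = (3 + 0)*16 = 3*16 = 48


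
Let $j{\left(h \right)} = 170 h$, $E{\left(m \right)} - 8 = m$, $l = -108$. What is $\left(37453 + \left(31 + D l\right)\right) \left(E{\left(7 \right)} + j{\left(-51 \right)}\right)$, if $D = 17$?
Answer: $-308533440$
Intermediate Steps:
$E{\left(m \right)} = 8 + m$
$\left(37453 + \left(31 + D l\right)\right) \left(E{\left(7 \right)} + j{\left(-51 \right)}\right) = \left(37453 + \left(31 + 17 \left(-108\right)\right)\right) \left(\left(8 + 7\right) + 170 \left(-51\right)\right) = \left(37453 + \left(31 - 1836\right)\right) \left(15 - 8670\right) = \left(37453 - 1805\right) \left(-8655\right) = 35648 \left(-8655\right) = -308533440$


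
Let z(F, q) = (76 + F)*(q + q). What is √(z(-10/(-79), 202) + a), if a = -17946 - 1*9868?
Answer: 5*√734226/79 ≈ 54.232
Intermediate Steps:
z(F, q) = 2*q*(76 + F) (z(F, q) = (76 + F)*(2*q) = 2*q*(76 + F))
a = -27814 (a = -17946 - 9868 = -27814)
√(z(-10/(-79), 202) + a) = √(2*202*(76 - 10/(-79)) - 27814) = √(2*202*(76 - 10*(-1/79)) - 27814) = √(2*202*(76 + 10/79) - 27814) = √(2*202*(6014/79) - 27814) = √(2429656/79 - 27814) = √(232350/79) = 5*√734226/79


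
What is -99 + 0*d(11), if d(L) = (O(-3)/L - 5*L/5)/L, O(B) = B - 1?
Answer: -99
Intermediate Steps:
O(B) = -1 + B
d(L) = (-L - 4/L)/L (d(L) = ((-1 - 3)/L - 5*L/5)/L = (-4/L - L)/L = (-L - 4/L)/L)
-99 + 0*d(11) = -99 + 0*(-1 - 4/11²) = -99 + 0*(-1 - 4*1/121) = -99 + 0*(-1 - 4/121) = -99 + 0*(-125/121) = -99 + 0 = -99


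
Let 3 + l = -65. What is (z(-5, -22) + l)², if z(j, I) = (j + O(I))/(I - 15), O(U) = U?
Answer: 6195121/1369 ≈ 4525.3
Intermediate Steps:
z(j, I) = (I + j)/(-15 + I) (z(j, I) = (j + I)/(I - 15) = (I + j)/(-15 + I))
l = -68 (l = -3 - 65 = -68)
(z(-5, -22) + l)² = ((-22 - 5)/(-15 - 22) - 68)² = (-27/(-37) - 68)² = (-1/37*(-27) - 68)² = (27/37 - 68)² = (-2489/37)² = 6195121/1369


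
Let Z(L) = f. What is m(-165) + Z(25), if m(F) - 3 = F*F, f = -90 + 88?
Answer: 27226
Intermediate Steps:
f = -2
m(F) = 3 + F² (m(F) = 3 + F*F = 3 + F²)
Z(L) = -2
m(-165) + Z(25) = (3 + (-165)²) - 2 = (3 + 27225) - 2 = 27228 - 2 = 27226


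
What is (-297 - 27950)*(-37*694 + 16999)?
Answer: 245155713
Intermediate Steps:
(-297 - 27950)*(-37*694 + 16999) = -28247*(-25678 + 16999) = -28247*(-8679) = 245155713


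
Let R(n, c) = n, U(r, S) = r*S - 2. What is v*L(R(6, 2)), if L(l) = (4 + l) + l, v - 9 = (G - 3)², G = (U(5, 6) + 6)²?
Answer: 21270688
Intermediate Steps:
U(r, S) = -2 + S*r (U(r, S) = S*r - 2 = -2 + S*r)
G = 1156 (G = ((-2 + 6*5) + 6)² = ((-2 + 30) + 6)² = (28 + 6)² = 34² = 1156)
v = 1329418 (v = 9 + (1156 - 3)² = 9 + 1153² = 9 + 1329409 = 1329418)
L(l) = 4 + 2*l
v*L(R(6, 2)) = 1329418*(4 + 2*6) = 1329418*(4 + 12) = 1329418*16 = 21270688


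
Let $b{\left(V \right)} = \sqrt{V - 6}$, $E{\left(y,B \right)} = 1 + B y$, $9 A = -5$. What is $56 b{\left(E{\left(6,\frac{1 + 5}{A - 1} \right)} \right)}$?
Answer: $8 i \sqrt{1379} \approx 297.08 i$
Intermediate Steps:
$A = - \frac{5}{9}$ ($A = \frac{1}{9} \left(-5\right) = - \frac{5}{9} \approx -0.55556$)
$b{\left(V \right)} = \sqrt{-6 + V}$
$56 b{\left(E{\left(6,\frac{1 + 5}{A - 1} \right)} \right)} = 56 \sqrt{-6 + \left(1 + \frac{1 + 5}{- \frac{5}{9} - 1} \cdot 6\right)} = 56 \sqrt{-6 + \left(1 + \frac{6}{- \frac{14}{9}} \cdot 6\right)} = 56 \sqrt{-6 + \left(1 + 6 \left(- \frac{9}{14}\right) 6\right)} = 56 \sqrt{-6 + \left(1 - \frac{162}{7}\right)} = 56 \sqrt{-6 - \frac{155}{7}} = 56 \sqrt{- \frac{197}{7}} = 56 \frac{i \sqrt{1379}}{7} = 8 i \sqrt{1379}$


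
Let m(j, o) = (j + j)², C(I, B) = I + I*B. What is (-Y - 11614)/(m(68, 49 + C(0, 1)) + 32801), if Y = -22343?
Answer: 10729/51297 ≈ 0.20915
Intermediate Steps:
C(I, B) = I + B*I
m(j, o) = 4*j² (m(j, o) = (2*j)² = 4*j²)
(-Y - 11614)/(m(68, 49 + C(0, 1)) + 32801) = (-1*(-22343) - 11614)/(4*68² + 32801) = (22343 - 11614)/(4*4624 + 32801) = 10729/(18496 + 32801) = 10729/51297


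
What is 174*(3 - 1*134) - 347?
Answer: -23141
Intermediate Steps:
174*(3 - 1*134) - 347 = 174*(3 - 134) - 347 = 174*(-131) - 347 = -22794 - 347 = -23141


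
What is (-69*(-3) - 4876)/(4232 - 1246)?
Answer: -4669/2986 ≈ -1.5636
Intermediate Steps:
(-69*(-3) - 4876)/(4232 - 1246) = (207 - 4876)/2986 = -4669*1/2986 = -4669/2986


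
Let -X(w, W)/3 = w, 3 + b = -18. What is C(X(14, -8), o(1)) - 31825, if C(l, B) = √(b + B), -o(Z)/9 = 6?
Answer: -31825 + 5*I*√3 ≈ -31825.0 + 8.6602*I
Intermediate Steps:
b = -21 (b = -3 - 18 = -21)
o(Z) = -54 (o(Z) = -9*6 = -54)
X(w, W) = -3*w
C(l, B) = √(-21 + B)
C(X(14, -8), o(1)) - 31825 = √(-21 - 54) - 31825 = √(-75) - 31825 = 5*I*√3 - 31825 = -31825 + 5*I*√3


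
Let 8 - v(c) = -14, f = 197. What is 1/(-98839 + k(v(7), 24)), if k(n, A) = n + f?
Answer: -1/98620 ≈ -1.0140e-5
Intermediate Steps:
v(c) = 22 (v(c) = 8 - 1*(-14) = 8 + 14 = 22)
k(n, A) = 197 + n (k(n, A) = n + 197 = 197 + n)
1/(-98839 + k(v(7), 24)) = 1/(-98839 + (197 + 22)) = 1/(-98839 + 219) = 1/(-98620) = -1/98620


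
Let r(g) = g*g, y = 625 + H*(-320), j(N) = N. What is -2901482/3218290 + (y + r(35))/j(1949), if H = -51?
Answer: 26410670441/3136223605 ≈ 8.4212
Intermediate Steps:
y = 16945 (y = 625 - 51*(-320) = 625 + 16320 = 16945)
r(g) = g**2
-2901482/3218290 + (y + r(35))/j(1949) = -2901482/3218290 + (16945 + 35**2)/1949 = -2901482*1/3218290 + (16945 + 1225)*(1/1949) = -1450741/1609145 + 18170*(1/1949) = -1450741/1609145 + 18170/1949 = 26410670441/3136223605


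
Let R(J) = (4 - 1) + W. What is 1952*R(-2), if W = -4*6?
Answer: -40992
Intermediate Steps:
W = -24
R(J) = -21 (R(J) = (4 - 1) - 24 = 3 - 24 = -21)
1952*R(-2) = 1952*(-21) = -40992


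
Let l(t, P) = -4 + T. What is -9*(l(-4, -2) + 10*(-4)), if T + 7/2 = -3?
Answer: 909/2 ≈ 454.50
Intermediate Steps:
T = -13/2 (T = -7/2 - 3 = -13/2 ≈ -6.5000)
l(t, P) = -21/2 (l(t, P) = -4 - 13/2 = -21/2)
-9*(l(-4, -2) + 10*(-4)) = -9*(-21/2 + 10*(-4)) = -9*(-21/2 - 40) = -9*(-101/2) = 909/2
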